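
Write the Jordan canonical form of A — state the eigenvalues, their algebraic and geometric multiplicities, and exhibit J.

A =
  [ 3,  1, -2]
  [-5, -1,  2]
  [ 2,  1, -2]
J_3(0)

The characteristic polynomial is
  det(x·I − A) = x^3

Eigenvalues and multiplicities (the geometric multiplicity of λ is n − rank(A − λI), which equals the number of Jordan blocks for λ):
  λ = 0: algebraic multiplicity = 3, geometric multiplicity = 1

Determining the block sizes for each eigenvalue:
  λ = 0: one block (gm = 1), so the single block has size am = 3 → block sizes [3]

Assembling the blocks gives a Jordan form
J =
  [0, 1, 0]
  [0, 0, 1]
  [0, 0, 0]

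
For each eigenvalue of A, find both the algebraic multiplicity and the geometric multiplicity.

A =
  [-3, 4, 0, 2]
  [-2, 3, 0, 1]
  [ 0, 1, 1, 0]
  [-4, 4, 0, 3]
λ = 1: alg = 4, geom = 2

Step 1 — factor the characteristic polynomial to read off the algebraic multiplicities:
  χ_A(x) = (x - 1)^4

Step 2 — compute geometric multiplicities via the rank-nullity identity g(λ) = n − rank(A − λI):
  rank(A − (1)·I) = 2, so dim ker(A − (1)·I) = n − 2 = 2

Summary:
  λ = 1: algebraic multiplicity = 4, geometric multiplicity = 2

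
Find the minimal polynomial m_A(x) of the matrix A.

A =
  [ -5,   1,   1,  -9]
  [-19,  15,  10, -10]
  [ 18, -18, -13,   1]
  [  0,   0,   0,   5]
x^4 - 2*x^3 - 39*x^2 + 40*x + 400

The characteristic polynomial is χ_A(x) = (x - 5)^2*(x + 4)^2, so the eigenvalues are known. The minimal polynomial is
  m_A(x) = Π_λ (x − λ)^{k_λ}
where k_λ is the size of the *largest* Jordan block for λ (equivalently, the smallest k with (A − λI)^k v = 0 for every generalised eigenvector v of λ).

  λ = -4: largest Jordan block has size 2, contributing (x + 4)^2
  λ = 5: largest Jordan block has size 2, contributing (x − 5)^2

So m_A(x) = (x - 5)^2*(x + 4)^2 = x^4 - 2*x^3 - 39*x^2 + 40*x + 400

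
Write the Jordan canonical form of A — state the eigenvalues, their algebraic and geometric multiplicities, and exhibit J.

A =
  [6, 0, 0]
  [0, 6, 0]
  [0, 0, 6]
J_1(6) ⊕ J_1(6) ⊕ J_1(6)

The characteristic polynomial is
  det(x·I − A) = x^3 - 18*x^2 + 108*x - 216 = (x - 6)^3

Eigenvalues and multiplicities (the geometric multiplicity of λ is n − rank(A − λI), which equals the number of Jordan blocks for λ):
  λ = 6: algebraic multiplicity = 3, geometric multiplicity = 3

Determining the block sizes for each eigenvalue:
  λ = 6: gm = am = 3, so every block has size 1 → block sizes [1, 1, 1]

Assembling the blocks gives a Jordan form
J =
  [6, 0, 0]
  [0, 6, 0]
  [0, 0, 6]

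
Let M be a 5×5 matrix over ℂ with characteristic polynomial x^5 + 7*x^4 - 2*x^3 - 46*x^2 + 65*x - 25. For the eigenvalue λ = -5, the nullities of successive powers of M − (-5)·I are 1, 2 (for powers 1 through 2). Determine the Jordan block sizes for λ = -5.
Block sizes for λ = -5: [2]

From the dimensions of kernels of powers, the number of Jordan blocks of size at least j is d_j − d_{j−1} where d_j = dim ker(N^j) (with d_0 = 0). Computing the differences gives [1, 1].
The number of blocks of size exactly k is (#blocks of size ≥ k) − (#blocks of size ≥ k + 1), so the partition is: 1 block(s) of size 2.
In nonincreasing order the block sizes are [2].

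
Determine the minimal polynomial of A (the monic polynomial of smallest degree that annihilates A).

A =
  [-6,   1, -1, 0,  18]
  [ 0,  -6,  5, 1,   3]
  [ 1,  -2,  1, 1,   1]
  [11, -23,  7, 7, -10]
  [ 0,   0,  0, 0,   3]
x^4 + 4*x^3 - 26*x^2 - 60*x + 225

The characteristic polynomial is χ_A(x) = (x - 3)^3*(x + 5)^2, so the eigenvalues are known. The minimal polynomial is
  m_A(x) = Π_λ (x − λ)^{k_λ}
where k_λ is the size of the *largest* Jordan block for λ (equivalently, the smallest k with (A − λI)^k v = 0 for every generalised eigenvector v of λ).

  λ = -5: largest Jordan block has size 2, contributing (x + 5)^2
  λ = 3: largest Jordan block has size 2, contributing (x − 3)^2

So m_A(x) = (x - 3)^2*(x + 5)^2 = x^4 + 4*x^3 - 26*x^2 - 60*x + 225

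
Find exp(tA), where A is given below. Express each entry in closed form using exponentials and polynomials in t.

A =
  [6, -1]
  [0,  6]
e^{tA} =
  [exp(6*t), -t*exp(6*t)]
  [0, exp(6*t)]

Strategy: write A = P · J · P⁻¹ where J is a Jordan canonical form, so e^{tA} = P · e^{tJ} · P⁻¹, and e^{tJ} can be computed block-by-block.

A has Jordan form
J =
  [6, 1]
  [0, 6]
(up to reordering of blocks).

Per-block formulas:
  For a 2×2 Jordan block J_2(6): exp(t · J_2(6)) = e^(6t)·(I + t·N), where N is the 2×2 nilpotent shift.

After assembling e^{tJ} and conjugating by P, we get:

e^{tA} =
  [exp(6*t), -t*exp(6*t)]
  [0, exp(6*t)]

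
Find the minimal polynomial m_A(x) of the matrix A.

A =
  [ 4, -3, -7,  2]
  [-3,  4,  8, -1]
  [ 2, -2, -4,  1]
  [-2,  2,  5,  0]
x^2 - 2*x + 1

The characteristic polynomial is χ_A(x) = (x - 1)^4, so the eigenvalues are known. The minimal polynomial is
  m_A(x) = Π_λ (x − λ)^{k_λ}
where k_λ is the size of the *largest* Jordan block for λ (equivalently, the smallest k with (A − λI)^k v = 0 for every generalised eigenvector v of λ).

  λ = 1: largest Jordan block has size 2, contributing (x − 1)^2

So m_A(x) = (x - 1)^2 = x^2 - 2*x + 1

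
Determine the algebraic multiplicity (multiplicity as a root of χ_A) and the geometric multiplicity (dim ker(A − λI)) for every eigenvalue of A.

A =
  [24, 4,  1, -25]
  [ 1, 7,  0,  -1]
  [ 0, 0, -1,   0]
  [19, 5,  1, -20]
λ = -1: alg = 2, geom = 1; λ = 6: alg = 2, geom = 1

Step 1 — factor the characteristic polynomial to read off the algebraic multiplicities:
  χ_A(x) = (x - 6)^2*(x + 1)^2

Step 2 — compute geometric multiplicities via the rank-nullity identity g(λ) = n − rank(A − λI):
  rank(A − (-1)·I) = 3, so dim ker(A − (-1)·I) = n − 3 = 1
  rank(A − (6)·I) = 3, so dim ker(A − (6)·I) = n − 3 = 1

Summary:
  λ = -1: algebraic multiplicity = 2, geometric multiplicity = 1
  λ = 6: algebraic multiplicity = 2, geometric multiplicity = 1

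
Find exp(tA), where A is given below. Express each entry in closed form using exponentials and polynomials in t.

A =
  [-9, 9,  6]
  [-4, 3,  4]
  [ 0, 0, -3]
e^{tA} =
  [-6*t*exp(-3*t) + exp(-3*t), 9*t*exp(-3*t), 6*t*exp(-3*t)]
  [-4*t*exp(-3*t), 6*t*exp(-3*t) + exp(-3*t), 4*t*exp(-3*t)]
  [0, 0, exp(-3*t)]

Strategy: write A = P · J · P⁻¹ where J is a Jordan canonical form, so e^{tA} = P · e^{tJ} · P⁻¹, and e^{tJ} can be computed block-by-block.

A has Jordan form
J =
  [-3,  1,  0]
  [ 0, -3,  0]
  [ 0,  0, -3]
(up to reordering of blocks).

Per-block formulas:
  For a 1×1 block at λ = -3: exp(t · [-3]) = [e^(-3t)].
  For a 2×2 Jordan block J_2(-3): exp(t · J_2(-3)) = e^(-3t)·(I + t·N), where N is the 2×2 nilpotent shift.

After assembling e^{tJ} and conjugating by P, we get:

e^{tA} =
  [-6*t*exp(-3*t) + exp(-3*t), 9*t*exp(-3*t), 6*t*exp(-3*t)]
  [-4*t*exp(-3*t), 6*t*exp(-3*t) + exp(-3*t), 4*t*exp(-3*t)]
  [0, 0, exp(-3*t)]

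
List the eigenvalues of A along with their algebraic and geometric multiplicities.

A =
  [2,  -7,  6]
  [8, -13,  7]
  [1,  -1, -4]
λ = -5: alg = 3, geom = 1

Step 1 — factor the characteristic polynomial to read off the algebraic multiplicities:
  χ_A(x) = (x + 5)^3

Step 2 — compute geometric multiplicities via the rank-nullity identity g(λ) = n − rank(A − λI):
  rank(A − (-5)·I) = 2, so dim ker(A − (-5)·I) = n − 2 = 1

Summary:
  λ = -5: algebraic multiplicity = 3, geometric multiplicity = 1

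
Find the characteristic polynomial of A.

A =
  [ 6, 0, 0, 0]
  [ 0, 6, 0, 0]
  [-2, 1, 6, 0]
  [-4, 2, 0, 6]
x^4 - 24*x^3 + 216*x^2 - 864*x + 1296

Expanding det(x·I − A) (e.g. by cofactor expansion or by noting that A is similar to its Jordan form J, which has the same characteristic polynomial as A) gives
  χ_A(x) = x^4 - 24*x^3 + 216*x^2 - 864*x + 1296
which factors as (x - 6)^4. The eigenvalues (with algebraic multiplicities) are λ = 6 with multiplicity 4.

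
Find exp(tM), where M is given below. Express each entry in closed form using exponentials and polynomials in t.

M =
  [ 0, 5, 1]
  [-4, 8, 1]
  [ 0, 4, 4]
e^{tM} =
  [-2*t^2*exp(4*t) - 4*t*exp(4*t) + exp(4*t), 2*t^2*exp(4*t) + 5*t*exp(4*t), t^2*exp(4*t)/2 + t*exp(4*t)]
  [-4*t*exp(4*t), 4*t*exp(4*t) + exp(4*t), t*exp(4*t)]
  [-8*t^2*exp(4*t), 8*t^2*exp(4*t) + 4*t*exp(4*t), 2*t^2*exp(4*t) + exp(4*t)]

Strategy: write M = P · J · P⁻¹ where J is a Jordan canonical form, so e^{tM} = P · e^{tJ} · P⁻¹, and e^{tJ} can be computed block-by-block.

M has Jordan form
J =
  [4, 1, 0]
  [0, 4, 1]
  [0, 0, 4]
(up to reordering of blocks).

Per-block formulas:
  For a 3×3 Jordan block J_3(4): exp(t · J_3(4)) = e^(4t)·(I + t·N + (t^2/2)·N^2), where N is the 3×3 nilpotent shift.

After assembling e^{tJ} and conjugating by P, we get:

e^{tM} =
  [-2*t^2*exp(4*t) - 4*t*exp(4*t) + exp(4*t), 2*t^2*exp(4*t) + 5*t*exp(4*t), t^2*exp(4*t)/2 + t*exp(4*t)]
  [-4*t*exp(4*t), 4*t*exp(4*t) + exp(4*t), t*exp(4*t)]
  [-8*t^2*exp(4*t), 8*t^2*exp(4*t) + 4*t*exp(4*t), 2*t^2*exp(4*t) + exp(4*t)]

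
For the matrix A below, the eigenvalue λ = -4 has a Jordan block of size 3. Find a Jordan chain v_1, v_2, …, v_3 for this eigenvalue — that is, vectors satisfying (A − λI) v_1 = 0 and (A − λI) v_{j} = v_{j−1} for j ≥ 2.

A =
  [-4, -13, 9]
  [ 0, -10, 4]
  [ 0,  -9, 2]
A Jordan chain for λ = -4 of length 3:
v_1 = (-3, 0, 0)ᵀ
v_2 = (-13, -6, -9)ᵀ
v_3 = (0, 1, 0)ᵀ

Let N = A − (-4)·I. We want v_3 with N^3 v_3 = 0 but N^2 v_3 ≠ 0; then v_{j-1} := N · v_j for j = 3, …, 2.

Pick v_3 = (0, 1, 0)ᵀ.
Then v_2 = N · v_3 = (-13, -6, -9)ᵀ.
Then v_1 = N · v_2 = (-3, 0, 0)ᵀ.

Sanity check: (A − (-4)·I) v_1 = (0, 0, 0)ᵀ = 0. ✓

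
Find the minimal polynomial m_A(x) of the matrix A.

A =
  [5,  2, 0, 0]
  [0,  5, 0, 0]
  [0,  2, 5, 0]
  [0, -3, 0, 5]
x^2 - 10*x + 25

The characteristic polynomial is χ_A(x) = (x - 5)^4, so the eigenvalues are known. The minimal polynomial is
  m_A(x) = Π_λ (x − λ)^{k_λ}
where k_λ is the size of the *largest* Jordan block for λ (equivalently, the smallest k with (A − λI)^k v = 0 for every generalised eigenvector v of λ).

  λ = 5: largest Jordan block has size 2, contributing (x − 5)^2

So m_A(x) = (x - 5)^2 = x^2 - 10*x + 25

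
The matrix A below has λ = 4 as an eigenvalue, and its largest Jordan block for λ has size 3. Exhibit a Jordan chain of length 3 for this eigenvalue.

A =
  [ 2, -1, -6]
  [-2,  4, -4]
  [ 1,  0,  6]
A Jordan chain for λ = 4 of length 3:
v_1 = (2, 2, -1)ᵀ
v_2 = (-1, 0, 0)ᵀ
v_3 = (0, 1, 0)ᵀ

Let N = A − (4)·I. We want v_3 with N^3 v_3 = 0 but N^2 v_3 ≠ 0; then v_{j-1} := N · v_j for j = 3, …, 2.

Pick v_3 = (0, 1, 0)ᵀ.
Then v_2 = N · v_3 = (-1, 0, 0)ᵀ.
Then v_1 = N · v_2 = (2, 2, -1)ᵀ.

Sanity check: (A − (4)·I) v_1 = (0, 0, 0)ᵀ = 0. ✓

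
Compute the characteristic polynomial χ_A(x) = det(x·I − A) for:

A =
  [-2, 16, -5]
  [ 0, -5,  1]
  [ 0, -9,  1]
x^3 + 6*x^2 + 12*x + 8

Expanding det(x·I − A) (e.g. by cofactor expansion or by noting that A is similar to its Jordan form J, which has the same characteristic polynomial as A) gives
  χ_A(x) = x^3 + 6*x^2 + 12*x + 8
which factors as (x + 2)^3. The eigenvalues (with algebraic multiplicities) are λ = -2 with multiplicity 3.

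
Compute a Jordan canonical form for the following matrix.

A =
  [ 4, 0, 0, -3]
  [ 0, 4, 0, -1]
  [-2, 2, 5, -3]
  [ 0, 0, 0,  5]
J_1(4) ⊕ J_1(4) ⊕ J_2(5)

The characteristic polynomial is
  det(x·I − A) = x^4 - 18*x^3 + 121*x^2 - 360*x + 400 = (x - 5)^2*(x - 4)^2

Eigenvalues and multiplicities (the geometric multiplicity of λ is n − rank(A − λI), which equals the number of Jordan blocks for λ):
  λ = 4: algebraic multiplicity = 2, geometric multiplicity = 2
  λ = 5: algebraic multiplicity = 2, geometric multiplicity = 1

Determining the block sizes for each eigenvalue:
  λ = 4: gm = am = 2, so every block has size 1 → block sizes [1, 1]
  λ = 5: one block (gm = 1), so the single block has size am = 2 → block sizes [2]

Assembling the blocks gives a Jordan form
J =
  [4, 0, 0, 0]
  [0, 4, 0, 0]
  [0, 0, 5, 1]
  [0, 0, 0, 5]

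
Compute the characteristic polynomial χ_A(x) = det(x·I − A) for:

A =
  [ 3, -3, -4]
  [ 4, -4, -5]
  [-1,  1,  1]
x^3

Expanding det(x·I − A) (e.g. by cofactor expansion or by noting that A is similar to its Jordan form J, which has the same characteristic polynomial as A) gives
  χ_A(x) = x^3
which factors as x^3. The eigenvalues (with algebraic multiplicities) are λ = 0 with multiplicity 3.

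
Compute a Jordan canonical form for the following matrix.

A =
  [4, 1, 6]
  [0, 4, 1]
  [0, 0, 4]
J_3(4)

The characteristic polynomial is
  det(x·I − A) = x^3 - 12*x^2 + 48*x - 64 = (x - 4)^3

Eigenvalues and multiplicities (the geometric multiplicity of λ is n − rank(A − λI), which equals the number of Jordan blocks for λ):
  λ = 4: algebraic multiplicity = 3, geometric multiplicity = 1

Determining the block sizes for each eigenvalue:
  λ = 4: one block (gm = 1), so the single block has size am = 3 → block sizes [3]

Assembling the blocks gives a Jordan form
J =
  [4, 1, 0]
  [0, 4, 1]
  [0, 0, 4]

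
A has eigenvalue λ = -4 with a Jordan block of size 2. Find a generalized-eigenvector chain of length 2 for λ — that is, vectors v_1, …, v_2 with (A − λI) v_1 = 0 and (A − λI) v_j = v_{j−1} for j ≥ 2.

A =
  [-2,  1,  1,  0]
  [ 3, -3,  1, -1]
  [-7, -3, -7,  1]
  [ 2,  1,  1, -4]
A Jordan chain for λ = -4 of length 2:
v_1 = (2, 3, -7, 2)ᵀ
v_2 = (1, 0, 0, 0)ᵀ

Let N = A − (-4)·I. We want v_2 with N^2 v_2 = 0 but N^1 v_2 ≠ 0; then v_{j-1} := N · v_j for j = 2, …, 2.

Pick v_2 = (1, 0, 0, 0)ᵀ.
Then v_1 = N · v_2 = (2, 3, -7, 2)ᵀ.

Sanity check: (A − (-4)·I) v_1 = (0, 0, 0, 0)ᵀ = 0. ✓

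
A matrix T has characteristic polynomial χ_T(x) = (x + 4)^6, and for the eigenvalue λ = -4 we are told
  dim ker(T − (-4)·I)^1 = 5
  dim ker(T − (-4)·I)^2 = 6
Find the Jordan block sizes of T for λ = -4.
Block sizes for λ = -4: [2, 1, 1, 1, 1]

From the dimensions of kernels of powers, the number of Jordan blocks of size at least j is d_j − d_{j−1} where d_j = dim ker(N^j) (with d_0 = 0). Computing the differences gives [5, 1].
The number of blocks of size exactly k is (#blocks of size ≥ k) − (#blocks of size ≥ k + 1), so the partition is: 4 block(s) of size 1, 1 block(s) of size 2.
In nonincreasing order the block sizes are [2, 1, 1, 1, 1].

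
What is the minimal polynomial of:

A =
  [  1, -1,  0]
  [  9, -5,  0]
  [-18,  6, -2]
x^2 + 4*x + 4

The characteristic polynomial is χ_A(x) = (x + 2)^3, so the eigenvalues are known. The minimal polynomial is
  m_A(x) = Π_λ (x − λ)^{k_λ}
where k_λ is the size of the *largest* Jordan block for λ (equivalently, the smallest k with (A − λI)^k v = 0 for every generalised eigenvector v of λ).

  λ = -2: largest Jordan block has size 2, contributing (x + 2)^2

So m_A(x) = (x + 2)^2 = x^2 + 4*x + 4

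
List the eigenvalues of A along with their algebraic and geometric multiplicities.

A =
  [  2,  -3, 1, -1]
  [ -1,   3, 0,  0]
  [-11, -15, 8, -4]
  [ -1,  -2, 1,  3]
λ = 4: alg = 4, geom = 2

Step 1 — factor the characteristic polynomial to read off the algebraic multiplicities:
  χ_A(x) = (x - 4)^4

Step 2 — compute geometric multiplicities via the rank-nullity identity g(λ) = n − rank(A − λI):
  rank(A − (4)·I) = 2, so dim ker(A − (4)·I) = n − 2 = 2

Summary:
  λ = 4: algebraic multiplicity = 4, geometric multiplicity = 2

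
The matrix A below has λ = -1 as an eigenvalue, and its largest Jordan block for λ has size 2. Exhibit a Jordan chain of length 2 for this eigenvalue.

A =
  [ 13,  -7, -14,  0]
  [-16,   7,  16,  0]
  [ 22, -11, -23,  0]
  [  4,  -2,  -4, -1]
A Jordan chain for λ = -1 of length 2:
v_1 = (14, -16, 22, 4)ᵀ
v_2 = (1, 0, 0, 0)ᵀ

Let N = A − (-1)·I. We want v_2 with N^2 v_2 = 0 but N^1 v_2 ≠ 0; then v_{j-1} := N · v_j for j = 2, …, 2.

Pick v_2 = (1, 0, 0, 0)ᵀ.
Then v_1 = N · v_2 = (14, -16, 22, 4)ᵀ.

Sanity check: (A − (-1)·I) v_1 = (0, 0, 0, 0)ᵀ = 0. ✓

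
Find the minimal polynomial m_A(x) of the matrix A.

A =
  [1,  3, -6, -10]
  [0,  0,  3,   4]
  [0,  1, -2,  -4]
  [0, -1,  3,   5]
x^3 - 3*x^2 + 3*x - 1

The characteristic polynomial is χ_A(x) = (x - 1)^4, so the eigenvalues are known. The minimal polynomial is
  m_A(x) = Π_λ (x − λ)^{k_λ}
where k_λ is the size of the *largest* Jordan block for λ (equivalently, the smallest k with (A − λI)^k v = 0 for every generalised eigenvector v of λ).

  λ = 1: largest Jordan block has size 3, contributing (x − 1)^3

So m_A(x) = (x - 1)^3 = x^3 - 3*x^2 + 3*x - 1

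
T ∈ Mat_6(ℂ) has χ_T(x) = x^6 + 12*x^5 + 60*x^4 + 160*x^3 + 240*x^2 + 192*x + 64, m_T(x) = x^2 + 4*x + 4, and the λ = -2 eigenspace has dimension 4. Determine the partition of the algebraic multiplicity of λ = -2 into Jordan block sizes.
Block sizes for λ = -2: [2, 2, 1, 1]

Step 1 — from the characteristic polynomial, algebraic multiplicity of λ = -2 is 6. From dim ker(T − (-2)·I) = 4, there are exactly 4 Jordan blocks for λ = -2.
Step 2 — from the minimal polynomial, the factor (x + 2)^2 tells us the largest block for λ = -2 has size 2.
Step 3 — with total size 6, 4 blocks, and largest block 2, the block sizes (in nonincreasing order) are [2, 2, 1, 1].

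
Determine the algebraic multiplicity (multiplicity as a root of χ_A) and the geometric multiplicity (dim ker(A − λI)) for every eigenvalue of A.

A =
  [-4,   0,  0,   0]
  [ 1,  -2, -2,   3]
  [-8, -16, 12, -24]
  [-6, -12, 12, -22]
λ = -4: alg = 4, geom = 3

Step 1 — factor the characteristic polynomial to read off the algebraic multiplicities:
  χ_A(x) = (x + 4)^4

Step 2 — compute geometric multiplicities via the rank-nullity identity g(λ) = n − rank(A − λI):
  rank(A − (-4)·I) = 1, so dim ker(A − (-4)·I) = n − 1 = 3

Summary:
  λ = -4: algebraic multiplicity = 4, geometric multiplicity = 3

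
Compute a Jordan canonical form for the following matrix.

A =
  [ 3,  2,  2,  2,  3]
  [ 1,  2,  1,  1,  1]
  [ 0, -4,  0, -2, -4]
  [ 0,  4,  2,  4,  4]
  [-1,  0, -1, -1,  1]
J_3(2) ⊕ J_1(2) ⊕ J_1(2)

The characteristic polynomial is
  det(x·I − A) = x^5 - 10*x^4 + 40*x^3 - 80*x^2 + 80*x - 32 = (x - 2)^5

Eigenvalues and multiplicities (the geometric multiplicity of λ is n − rank(A − λI), which equals the number of Jordan blocks for λ):
  λ = 2: algebraic multiplicity = 5, geometric multiplicity = 3

Determining the block sizes for each eigenvalue:
  λ = 2: with am = 5 and gm = 3, the partition is not yet determined (e.g. several partitions of 5 into 3 parts exist). Let N = A − (2)·I. Computing rank(N^1) = 2, rank(N^2) = 1, rank(N^3) = 0; the number of blocks of size ≥ j is rank(N^{j−1}) − rank(N^j), giving [3, 1, 1]. So we have 1 block(s) of size 3, 2 block(s) of size 1 → block sizes [3, 1, 1]

Assembling the blocks gives a Jordan form
J =
  [2, 1, 0, 0, 0]
  [0, 2, 1, 0, 0]
  [0, 0, 2, 0, 0]
  [0, 0, 0, 2, 0]
  [0, 0, 0, 0, 2]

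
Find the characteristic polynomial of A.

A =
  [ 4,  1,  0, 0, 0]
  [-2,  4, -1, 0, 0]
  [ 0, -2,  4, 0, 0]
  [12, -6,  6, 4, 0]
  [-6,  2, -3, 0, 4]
x^5 - 20*x^4 + 160*x^3 - 640*x^2 + 1280*x - 1024

Expanding det(x·I − A) (e.g. by cofactor expansion or by noting that A is similar to its Jordan form J, which has the same characteristic polynomial as A) gives
  χ_A(x) = x^5 - 20*x^4 + 160*x^3 - 640*x^2 + 1280*x - 1024
which factors as (x - 4)^5. The eigenvalues (with algebraic multiplicities) are λ = 4 with multiplicity 5.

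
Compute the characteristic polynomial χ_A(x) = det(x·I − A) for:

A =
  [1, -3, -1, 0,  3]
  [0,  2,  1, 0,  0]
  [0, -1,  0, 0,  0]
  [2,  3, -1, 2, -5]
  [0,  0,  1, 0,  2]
x^5 - 7*x^4 + 19*x^3 - 25*x^2 + 16*x - 4

Expanding det(x·I − A) (e.g. by cofactor expansion or by noting that A is similar to its Jordan form J, which has the same characteristic polynomial as A) gives
  χ_A(x) = x^5 - 7*x^4 + 19*x^3 - 25*x^2 + 16*x - 4
which factors as (x - 2)^2*(x - 1)^3. The eigenvalues (with algebraic multiplicities) are λ = 1 with multiplicity 3, λ = 2 with multiplicity 2.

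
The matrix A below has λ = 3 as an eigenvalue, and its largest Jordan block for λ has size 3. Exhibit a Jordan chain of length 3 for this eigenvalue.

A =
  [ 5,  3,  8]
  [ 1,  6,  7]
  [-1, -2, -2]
A Jordan chain for λ = 3 of length 3:
v_1 = (-1, -2, 1)ᵀ
v_2 = (2, 1, -1)ᵀ
v_3 = (1, 0, 0)ᵀ

Let N = A − (3)·I. We want v_3 with N^3 v_3 = 0 but N^2 v_3 ≠ 0; then v_{j-1} := N · v_j for j = 3, …, 2.

Pick v_3 = (1, 0, 0)ᵀ.
Then v_2 = N · v_3 = (2, 1, -1)ᵀ.
Then v_1 = N · v_2 = (-1, -2, 1)ᵀ.

Sanity check: (A − (3)·I) v_1 = (0, 0, 0)ᵀ = 0. ✓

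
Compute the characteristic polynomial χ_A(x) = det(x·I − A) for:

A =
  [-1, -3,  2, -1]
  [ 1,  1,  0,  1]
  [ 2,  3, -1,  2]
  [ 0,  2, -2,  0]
x^4 + x^3

Expanding det(x·I − A) (e.g. by cofactor expansion or by noting that A is similar to its Jordan form J, which has the same characteristic polynomial as A) gives
  χ_A(x) = x^4 + x^3
which factors as x^3*(x + 1). The eigenvalues (with algebraic multiplicities) are λ = -1 with multiplicity 1, λ = 0 with multiplicity 3.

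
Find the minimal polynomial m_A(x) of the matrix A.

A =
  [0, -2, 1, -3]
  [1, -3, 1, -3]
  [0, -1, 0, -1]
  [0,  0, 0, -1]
x^3 + 3*x^2 + 3*x + 1

The characteristic polynomial is χ_A(x) = (x + 1)^4, so the eigenvalues are known. The minimal polynomial is
  m_A(x) = Π_λ (x − λ)^{k_λ}
where k_λ is the size of the *largest* Jordan block for λ (equivalently, the smallest k with (A − λI)^k v = 0 for every generalised eigenvector v of λ).

  λ = -1: largest Jordan block has size 3, contributing (x + 1)^3

So m_A(x) = (x + 1)^3 = x^3 + 3*x^2 + 3*x + 1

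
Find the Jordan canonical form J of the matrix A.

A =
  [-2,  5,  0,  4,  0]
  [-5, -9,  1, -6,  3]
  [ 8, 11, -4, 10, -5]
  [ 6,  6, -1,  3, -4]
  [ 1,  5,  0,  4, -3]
J_3(-3) ⊕ J_2(-3)

The characteristic polynomial is
  det(x·I − A) = x^5 + 15*x^4 + 90*x^3 + 270*x^2 + 405*x + 243 = (x + 3)^5

Eigenvalues and multiplicities (the geometric multiplicity of λ is n − rank(A − λI), which equals the number of Jordan blocks for λ):
  λ = -3: algebraic multiplicity = 5, geometric multiplicity = 2

Determining the block sizes for each eigenvalue:
  λ = -3: with am = 5 and gm = 2, the partition is not yet determined (e.g. several partitions of 5 into 2 parts exist). Let N = A − (-3)·I. Computing rank(N^1) = 3, rank(N^2) = 1, rank(N^3) = 0; the number of blocks of size ≥ j is rank(N^{j−1}) − rank(N^j), giving [2, 2, 1]. So we have 1 block(s) of size 3, 1 block(s) of size 2 → block sizes [3, 2]

Assembling the blocks gives a Jordan form
J =
  [-3,  1,  0,  0,  0]
  [ 0, -3,  1,  0,  0]
  [ 0,  0, -3,  0,  0]
  [ 0,  0,  0, -3,  1]
  [ 0,  0,  0,  0, -3]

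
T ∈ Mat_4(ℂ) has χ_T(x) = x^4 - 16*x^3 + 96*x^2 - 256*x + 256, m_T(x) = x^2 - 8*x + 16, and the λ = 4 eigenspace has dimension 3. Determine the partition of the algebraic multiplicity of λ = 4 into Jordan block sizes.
Block sizes for λ = 4: [2, 1, 1]

Step 1 — from the characteristic polynomial, algebraic multiplicity of λ = 4 is 4. From dim ker(T − (4)·I) = 3, there are exactly 3 Jordan blocks for λ = 4.
Step 2 — from the minimal polynomial, the factor (x − 4)^2 tells us the largest block for λ = 4 has size 2.
Step 3 — with total size 4, 3 blocks, and largest block 2, the block sizes (in nonincreasing order) are [2, 1, 1].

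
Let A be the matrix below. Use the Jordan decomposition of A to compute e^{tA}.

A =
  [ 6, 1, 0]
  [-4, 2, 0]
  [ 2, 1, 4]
e^{tA} =
  [2*t*exp(4*t) + exp(4*t), t*exp(4*t), 0]
  [-4*t*exp(4*t), -2*t*exp(4*t) + exp(4*t), 0]
  [2*t*exp(4*t), t*exp(4*t), exp(4*t)]

Strategy: write A = P · J · P⁻¹ where J is a Jordan canonical form, so e^{tA} = P · e^{tJ} · P⁻¹, and e^{tJ} can be computed block-by-block.

A has Jordan form
J =
  [4, 1, 0]
  [0, 4, 0]
  [0, 0, 4]
(up to reordering of blocks).

Per-block formulas:
  For a 2×2 Jordan block J_2(4): exp(t · J_2(4)) = e^(4t)·(I + t·N), where N is the 2×2 nilpotent shift.
  For a 1×1 block at λ = 4: exp(t · [4]) = [e^(4t)].

After assembling e^{tJ} and conjugating by P, we get:

e^{tA} =
  [2*t*exp(4*t) + exp(4*t), t*exp(4*t), 0]
  [-4*t*exp(4*t), -2*t*exp(4*t) + exp(4*t), 0]
  [2*t*exp(4*t), t*exp(4*t), exp(4*t)]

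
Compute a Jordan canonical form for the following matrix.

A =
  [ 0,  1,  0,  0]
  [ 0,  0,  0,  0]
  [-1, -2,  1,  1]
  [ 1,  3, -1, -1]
J_2(0) ⊕ J_2(0)

The characteristic polynomial is
  det(x·I − A) = x^4

Eigenvalues and multiplicities (the geometric multiplicity of λ is n − rank(A − λI), which equals the number of Jordan blocks for λ):
  λ = 0: algebraic multiplicity = 4, geometric multiplicity = 2

Determining the block sizes for each eigenvalue:
  λ = 0: with am = 4 and gm = 2, the partition is not yet determined (e.g. several partitions of 4 into 2 parts exist). Let N = A − (0)·I. Computing rank(N^1) = 2, rank(N^2) = 0; the number of blocks of size ≥ j is rank(N^{j−1}) − rank(N^j), giving [2, 2]. So we have 2 block(s) of size 2 → block sizes [2, 2]

Assembling the blocks gives a Jordan form
J =
  [0, 1, 0, 0]
  [0, 0, 0, 0]
  [0, 0, 0, 1]
  [0, 0, 0, 0]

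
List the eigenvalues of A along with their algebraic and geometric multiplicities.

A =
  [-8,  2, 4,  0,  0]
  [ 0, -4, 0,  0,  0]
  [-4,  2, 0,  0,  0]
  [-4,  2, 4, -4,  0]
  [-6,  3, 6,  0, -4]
λ = -4: alg = 5, geom = 4

Step 1 — factor the characteristic polynomial to read off the algebraic multiplicities:
  χ_A(x) = (x + 4)^5

Step 2 — compute geometric multiplicities via the rank-nullity identity g(λ) = n − rank(A − λI):
  rank(A − (-4)·I) = 1, so dim ker(A − (-4)·I) = n − 1 = 4

Summary:
  λ = -4: algebraic multiplicity = 5, geometric multiplicity = 4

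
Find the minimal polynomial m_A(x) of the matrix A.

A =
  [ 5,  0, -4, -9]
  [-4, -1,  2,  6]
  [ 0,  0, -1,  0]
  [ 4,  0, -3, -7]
x^3 + 3*x^2 + 3*x + 1

The characteristic polynomial is χ_A(x) = (x + 1)^4, so the eigenvalues are known. The minimal polynomial is
  m_A(x) = Π_λ (x − λ)^{k_λ}
where k_λ is the size of the *largest* Jordan block for λ (equivalently, the smallest k with (A − λI)^k v = 0 for every generalised eigenvector v of λ).

  λ = -1: largest Jordan block has size 3, contributing (x + 1)^3

So m_A(x) = (x + 1)^3 = x^3 + 3*x^2 + 3*x + 1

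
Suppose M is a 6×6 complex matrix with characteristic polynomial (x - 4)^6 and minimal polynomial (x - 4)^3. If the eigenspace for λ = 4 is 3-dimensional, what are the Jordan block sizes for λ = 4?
Block sizes for λ = 4: [3, 2, 1]

Step 1 — from the characteristic polynomial, algebraic multiplicity of λ = 4 is 6. From dim ker(M − (4)·I) = 3, there are exactly 3 Jordan blocks for λ = 4.
Step 2 — from the minimal polynomial, the factor (x − 4)^3 tells us the largest block for λ = 4 has size 3.
Step 3 — with total size 6, 3 blocks, and largest block 3, the block sizes (in nonincreasing order) are [3, 2, 1].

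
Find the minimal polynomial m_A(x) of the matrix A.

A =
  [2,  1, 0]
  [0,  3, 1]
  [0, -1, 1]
x^3 - 6*x^2 + 12*x - 8

The characteristic polynomial is χ_A(x) = (x - 2)^3, so the eigenvalues are known. The minimal polynomial is
  m_A(x) = Π_λ (x − λ)^{k_λ}
where k_λ is the size of the *largest* Jordan block for λ (equivalently, the smallest k with (A − λI)^k v = 0 for every generalised eigenvector v of λ).

  λ = 2: largest Jordan block has size 3, contributing (x − 2)^3

So m_A(x) = (x - 2)^3 = x^3 - 6*x^2 + 12*x - 8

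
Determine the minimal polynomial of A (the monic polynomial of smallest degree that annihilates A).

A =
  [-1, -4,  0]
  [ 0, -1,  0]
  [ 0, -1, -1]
x^2 + 2*x + 1

The characteristic polynomial is χ_A(x) = (x + 1)^3, so the eigenvalues are known. The minimal polynomial is
  m_A(x) = Π_λ (x − λ)^{k_λ}
where k_λ is the size of the *largest* Jordan block for λ (equivalently, the smallest k with (A − λI)^k v = 0 for every generalised eigenvector v of λ).

  λ = -1: largest Jordan block has size 2, contributing (x + 1)^2

So m_A(x) = (x + 1)^2 = x^2 + 2*x + 1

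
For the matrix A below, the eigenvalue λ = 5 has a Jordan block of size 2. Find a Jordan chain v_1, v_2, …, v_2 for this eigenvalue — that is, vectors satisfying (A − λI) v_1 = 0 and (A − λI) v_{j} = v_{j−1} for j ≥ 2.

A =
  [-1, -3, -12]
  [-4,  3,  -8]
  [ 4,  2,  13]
A Jordan chain for λ = 5 of length 2:
v_1 = (-6, -4, 4)ᵀ
v_2 = (1, 0, 0)ᵀ

Let N = A − (5)·I. We want v_2 with N^2 v_2 = 0 but N^1 v_2 ≠ 0; then v_{j-1} := N · v_j for j = 2, …, 2.

Pick v_2 = (1, 0, 0)ᵀ.
Then v_1 = N · v_2 = (-6, -4, 4)ᵀ.

Sanity check: (A − (5)·I) v_1 = (0, 0, 0)ᵀ = 0. ✓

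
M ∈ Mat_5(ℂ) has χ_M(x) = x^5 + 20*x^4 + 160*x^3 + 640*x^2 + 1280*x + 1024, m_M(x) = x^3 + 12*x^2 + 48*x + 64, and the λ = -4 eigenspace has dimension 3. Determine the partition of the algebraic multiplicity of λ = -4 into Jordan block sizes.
Block sizes for λ = -4: [3, 1, 1]

Step 1 — from the characteristic polynomial, algebraic multiplicity of λ = -4 is 5. From dim ker(M − (-4)·I) = 3, there are exactly 3 Jordan blocks for λ = -4.
Step 2 — from the minimal polynomial, the factor (x + 4)^3 tells us the largest block for λ = -4 has size 3.
Step 3 — with total size 5, 3 blocks, and largest block 3, the block sizes (in nonincreasing order) are [3, 1, 1].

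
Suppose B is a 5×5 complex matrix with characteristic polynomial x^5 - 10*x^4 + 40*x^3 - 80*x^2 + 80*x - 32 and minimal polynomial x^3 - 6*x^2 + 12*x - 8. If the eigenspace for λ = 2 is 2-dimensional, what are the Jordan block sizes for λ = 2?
Block sizes for λ = 2: [3, 2]

Step 1 — from the characteristic polynomial, algebraic multiplicity of λ = 2 is 5. From dim ker(B − (2)·I) = 2, there are exactly 2 Jordan blocks for λ = 2.
Step 2 — from the minimal polynomial, the factor (x − 2)^3 tells us the largest block for λ = 2 has size 3.
Step 3 — with total size 5, 2 blocks, and largest block 3, the block sizes (in nonincreasing order) are [3, 2].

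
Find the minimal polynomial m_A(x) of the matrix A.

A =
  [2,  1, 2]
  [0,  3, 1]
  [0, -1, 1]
x^3 - 6*x^2 + 12*x - 8

The characteristic polynomial is χ_A(x) = (x - 2)^3, so the eigenvalues are known. The minimal polynomial is
  m_A(x) = Π_λ (x − λ)^{k_λ}
where k_λ is the size of the *largest* Jordan block for λ (equivalently, the smallest k with (A − λI)^k v = 0 for every generalised eigenvector v of λ).

  λ = 2: largest Jordan block has size 3, contributing (x − 2)^3

So m_A(x) = (x - 2)^3 = x^3 - 6*x^2 + 12*x - 8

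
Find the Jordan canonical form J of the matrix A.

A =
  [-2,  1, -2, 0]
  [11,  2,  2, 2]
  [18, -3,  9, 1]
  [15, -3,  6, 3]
J_2(3) ⊕ J_2(3)

The characteristic polynomial is
  det(x·I − A) = x^4 - 12*x^3 + 54*x^2 - 108*x + 81 = (x - 3)^4

Eigenvalues and multiplicities (the geometric multiplicity of λ is n − rank(A − λI), which equals the number of Jordan blocks for λ):
  λ = 3: algebraic multiplicity = 4, geometric multiplicity = 2

Determining the block sizes for each eigenvalue:
  λ = 3: with am = 4 and gm = 2, the partition is not yet determined (e.g. several partitions of 4 into 2 parts exist). Let N = A − (3)·I. Computing rank(N^1) = 2, rank(N^2) = 0; the number of blocks of size ≥ j is rank(N^{j−1}) − rank(N^j), giving [2, 2]. So we have 2 block(s) of size 2 → block sizes [2, 2]

Assembling the blocks gives a Jordan form
J =
  [3, 1, 0, 0]
  [0, 3, 0, 0]
  [0, 0, 3, 1]
  [0, 0, 0, 3]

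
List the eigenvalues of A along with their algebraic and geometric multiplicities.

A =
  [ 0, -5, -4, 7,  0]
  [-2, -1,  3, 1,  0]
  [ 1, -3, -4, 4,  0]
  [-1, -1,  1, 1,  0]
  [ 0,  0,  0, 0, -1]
λ = -1: alg = 5, geom = 3

Step 1 — factor the characteristic polynomial to read off the algebraic multiplicities:
  χ_A(x) = (x + 1)^5

Step 2 — compute geometric multiplicities via the rank-nullity identity g(λ) = n − rank(A − λI):
  rank(A − (-1)·I) = 2, so dim ker(A − (-1)·I) = n − 2 = 3

Summary:
  λ = -1: algebraic multiplicity = 5, geometric multiplicity = 3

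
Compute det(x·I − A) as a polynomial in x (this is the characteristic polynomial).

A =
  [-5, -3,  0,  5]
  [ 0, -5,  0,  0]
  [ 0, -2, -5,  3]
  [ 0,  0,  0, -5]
x^4 + 20*x^3 + 150*x^2 + 500*x + 625

Expanding det(x·I − A) (e.g. by cofactor expansion or by noting that A is similar to its Jordan form J, which has the same characteristic polynomial as A) gives
  χ_A(x) = x^4 + 20*x^3 + 150*x^2 + 500*x + 625
which factors as (x + 5)^4. The eigenvalues (with algebraic multiplicities) are λ = -5 with multiplicity 4.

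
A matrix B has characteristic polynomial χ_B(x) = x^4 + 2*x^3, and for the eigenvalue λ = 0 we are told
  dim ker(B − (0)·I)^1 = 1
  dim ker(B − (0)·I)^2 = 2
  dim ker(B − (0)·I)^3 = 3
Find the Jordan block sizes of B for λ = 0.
Block sizes for λ = 0: [3]

From the dimensions of kernels of powers, the number of Jordan blocks of size at least j is d_j − d_{j−1} where d_j = dim ker(N^j) (with d_0 = 0). Computing the differences gives [1, 1, 1].
The number of blocks of size exactly k is (#blocks of size ≥ k) − (#blocks of size ≥ k + 1), so the partition is: 1 block(s) of size 3.
In nonincreasing order the block sizes are [3].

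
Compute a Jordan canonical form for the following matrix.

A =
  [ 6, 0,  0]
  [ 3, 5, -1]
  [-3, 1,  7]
J_2(6) ⊕ J_1(6)

The characteristic polynomial is
  det(x·I − A) = x^3 - 18*x^2 + 108*x - 216 = (x - 6)^3

Eigenvalues and multiplicities (the geometric multiplicity of λ is n − rank(A − λI), which equals the number of Jordan blocks for λ):
  λ = 6: algebraic multiplicity = 3, geometric multiplicity = 2

Determining the block sizes for each eigenvalue:
  λ = 6: 2 blocks summing to 3 forces exactly one block of size 2 and the rest size 1 → block sizes [2, 1]

Assembling the blocks gives a Jordan form
J =
  [6, 1, 0]
  [0, 6, 0]
  [0, 0, 6]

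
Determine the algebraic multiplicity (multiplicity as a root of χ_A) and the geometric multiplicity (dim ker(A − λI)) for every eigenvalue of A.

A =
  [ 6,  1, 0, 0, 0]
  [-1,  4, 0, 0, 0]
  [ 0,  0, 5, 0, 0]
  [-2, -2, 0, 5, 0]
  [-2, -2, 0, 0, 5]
λ = 5: alg = 5, geom = 4

Step 1 — factor the characteristic polynomial to read off the algebraic multiplicities:
  χ_A(x) = (x - 5)^5

Step 2 — compute geometric multiplicities via the rank-nullity identity g(λ) = n − rank(A − λI):
  rank(A − (5)·I) = 1, so dim ker(A − (5)·I) = n − 1 = 4

Summary:
  λ = 5: algebraic multiplicity = 5, geometric multiplicity = 4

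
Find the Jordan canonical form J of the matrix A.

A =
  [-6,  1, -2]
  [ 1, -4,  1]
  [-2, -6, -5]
J_3(-5)

The characteristic polynomial is
  det(x·I − A) = x^3 + 15*x^2 + 75*x + 125 = (x + 5)^3

Eigenvalues and multiplicities (the geometric multiplicity of λ is n − rank(A − λI), which equals the number of Jordan blocks for λ):
  λ = -5: algebraic multiplicity = 3, geometric multiplicity = 1

Determining the block sizes for each eigenvalue:
  λ = -5: one block (gm = 1), so the single block has size am = 3 → block sizes [3]

Assembling the blocks gives a Jordan form
J =
  [-5,  1,  0]
  [ 0, -5,  1]
  [ 0,  0, -5]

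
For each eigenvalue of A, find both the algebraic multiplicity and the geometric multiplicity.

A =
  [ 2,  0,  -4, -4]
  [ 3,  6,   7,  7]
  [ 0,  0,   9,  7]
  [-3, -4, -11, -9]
λ = 2: alg = 4, geom = 2

Step 1 — factor the characteristic polynomial to read off the algebraic multiplicities:
  χ_A(x) = (x - 2)^4

Step 2 — compute geometric multiplicities via the rank-nullity identity g(λ) = n − rank(A − λI):
  rank(A − (2)·I) = 2, so dim ker(A − (2)·I) = n − 2 = 2

Summary:
  λ = 2: algebraic multiplicity = 4, geometric multiplicity = 2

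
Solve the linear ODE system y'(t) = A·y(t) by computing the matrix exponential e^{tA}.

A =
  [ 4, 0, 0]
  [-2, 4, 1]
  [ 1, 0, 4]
e^{tA} =
  [exp(4*t), 0, 0]
  [t^2*exp(4*t)/2 - 2*t*exp(4*t), exp(4*t), t*exp(4*t)]
  [t*exp(4*t), 0, exp(4*t)]

Strategy: write A = P · J · P⁻¹ where J is a Jordan canonical form, so e^{tA} = P · e^{tJ} · P⁻¹, and e^{tJ} can be computed block-by-block.

A has Jordan form
J =
  [4, 1, 0]
  [0, 4, 1]
  [0, 0, 4]
(up to reordering of blocks).

Per-block formulas:
  For a 3×3 Jordan block J_3(4): exp(t · J_3(4)) = e^(4t)·(I + t·N + (t^2/2)·N^2), where N is the 3×3 nilpotent shift.

After assembling e^{tJ} and conjugating by P, we get:

e^{tA} =
  [exp(4*t), 0, 0]
  [t^2*exp(4*t)/2 - 2*t*exp(4*t), exp(4*t), t*exp(4*t)]
  [t*exp(4*t), 0, exp(4*t)]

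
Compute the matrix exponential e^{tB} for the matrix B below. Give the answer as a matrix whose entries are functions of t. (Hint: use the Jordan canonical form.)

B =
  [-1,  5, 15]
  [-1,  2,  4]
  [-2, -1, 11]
e^{tB} =
  [-5*t^2*exp(4*t) - 5*t*exp(4*t) + exp(4*t), -25*t^2*exp(4*t) + 5*t*exp(4*t), 25*t^2*exp(4*t) + 15*t*exp(4*t)]
  [-t^2*exp(4*t)/2 - t*exp(4*t), -5*t^2*exp(4*t)/2 - 2*t*exp(4*t) + exp(4*t), 5*t^2*exp(4*t)/2 + 4*t*exp(4*t)]
  [-3*t^2*exp(4*t)/2 - 2*t*exp(4*t), -15*t^2*exp(4*t)/2 - t*exp(4*t), 15*t^2*exp(4*t)/2 + 7*t*exp(4*t) + exp(4*t)]

Strategy: write B = P · J · P⁻¹ where J is a Jordan canonical form, so e^{tB} = P · e^{tJ} · P⁻¹, and e^{tJ} can be computed block-by-block.

B has Jordan form
J =
  [4, 1, 0]
  [0, 4, 1]
  [0, 0, 4]
(up to reordering of blocks).

Per-block formulas:
  For a 3×3 Jordan block J_3(4): exp(t · J_3(4)) = e^(4t)·(I + t·N + (t^2/2)·N^2), where N is the 3×3 nilpotent shift.

After assembling e^{tJ} and conjugating by P, we get:

e^{tB} =
  [-5*t^2*exp(4*t) - 5*t*exp(4*t) + exp(4*t), -25*t^2*exp(4*t) + 5*t*exp(4*t), 25*t^2*exp(4*t) + 15*t*exp(4*t)]
  [-t^2*exp(4*t)/2 - t*exp(4*t), -5*t^2*exp(4*t)/2 - 2*t*exp(4*t) + exp(4*t), 5*t^2*exp(4*t)/2 + 4*t*exp(4*t)]
  [-3*t^2*exp(4*t)/2 - 2*t*exp(4*t), -15*t^2*exp(4*t)/2 - t*exp(4*t), 15*t^2*exp(4*t)/2 + 7*t*exp(4*t) + exp(4*t)]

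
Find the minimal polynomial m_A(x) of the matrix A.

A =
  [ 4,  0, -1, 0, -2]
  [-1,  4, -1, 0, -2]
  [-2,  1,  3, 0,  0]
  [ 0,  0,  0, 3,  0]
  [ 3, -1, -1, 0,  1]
x^3 - 9*x^2 + 27*x - 27

The characteristic polynomial is χ_A(x) = (x - 3)^5, so the eigenvalues are known. The minimal polynomial is
  m_A(x) = Π_λ (x − λ)^{k_λ}
where k_λ is the size of the *largest* Jordan block for λ (equivalently, the smallest k with (A − λI)^k v = 0 for every generalised eigenvector v of λ).

  λ = 3: largest Jordan block has size 3, contributing (x − 3)^3

So m_A(x) = (x - 3)^3 = x^3 - 9*x^2 + 27*x - 27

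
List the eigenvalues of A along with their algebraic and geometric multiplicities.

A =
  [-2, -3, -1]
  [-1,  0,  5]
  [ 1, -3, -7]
λ = -3: alg = 3, geom = 1

Step 1 — factor the characteristic polynomial to read off the algebraic multiplicities:
  χ_A(x) = (x + 3)^3

Step 2 — compute geometric multiplicities via the rank-nullity identity g(λ) = n − rank(A − λI):
  rank(A − (-3)·I) = 2, so dim ker(A − (-3)·I) = n − 2 = 1

Summary:
  λ = -3: algebraic multiplicity = 3, geometric multiplicity = 1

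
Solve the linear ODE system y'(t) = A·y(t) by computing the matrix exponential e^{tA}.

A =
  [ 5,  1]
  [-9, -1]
e^{tA} =
  [3*t*exp(2*t) + exp(2*t), t*exp(2*t)]
  [-9*t*exp(2*t), -3*t*exp(2*t) + exp(2*t)]

Strategy: write A = P · J · P⁻¹ where J is a Jordan canonical form, so e^{tA} = P · e^{tJ} · P⁻¹, and e^{tJ} can be computed block-by-block.

A has Jordan form
J =
  [2, 1]
  [0, 2]
(up to reordering of blocks).

Per-block formulas:
  For a 2×2 Jordan block J_2(2): exp(t · J_2(2)) = e^(2t)·(I + t·N), where N is the 2×2 nilpotent shift.

After assembling e^{tJ} and conjugating by P, we get:

e^{tA} =
  [3*t*exp(2*t) + exp(2*t), t*exp(2*t)]
  [-9*t*exp(2*t), -3*t*exp(2*t) + exp(2*t)]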